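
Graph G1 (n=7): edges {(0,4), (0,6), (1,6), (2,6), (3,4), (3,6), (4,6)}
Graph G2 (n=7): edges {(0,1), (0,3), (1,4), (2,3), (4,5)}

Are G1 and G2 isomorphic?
No, not isomorphic

The graphs are NOT isomorphic.

Counting triangles (3-cliques): G1 has 2, G2 has 0.
Triangle count is an isomorphism invariant, so differing triangle counts rule out isomorphism.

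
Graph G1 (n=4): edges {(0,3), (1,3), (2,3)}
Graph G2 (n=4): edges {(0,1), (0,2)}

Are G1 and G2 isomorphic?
No, not isomorphic

The graphs are NOT isomorphic.

Degrees in G1: deg(0)=1, deg(1)=1, deg(2)=1, deg(3)=3.
Sorted degree sequence of G1: [3, 1, 1, 1].
Degrees in G2: deg(0)=2, deg(1)=1, deg(2)=1, deg(3)=0.
Sorted degree sequence of G2: [2, 1, 1, 0].
The (sorted) degree sequence is an isomorphism invariant, so since G1 and G2 have different degree sequences they cannot be isomorphic.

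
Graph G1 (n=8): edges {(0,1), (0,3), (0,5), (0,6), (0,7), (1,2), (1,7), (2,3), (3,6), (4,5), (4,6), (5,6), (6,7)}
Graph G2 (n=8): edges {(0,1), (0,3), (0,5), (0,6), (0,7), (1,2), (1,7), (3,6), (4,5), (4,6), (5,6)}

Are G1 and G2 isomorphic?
No, not isomorphic

The graphs are NOT isomorphic.

Counting edges: G1 has 13 edge(s); G2 has 11 edge(s).
Edge count is an isomorphism invariant (a bijection on vertices induces a bijection on edges), so differing edge counts rule out isomorphism.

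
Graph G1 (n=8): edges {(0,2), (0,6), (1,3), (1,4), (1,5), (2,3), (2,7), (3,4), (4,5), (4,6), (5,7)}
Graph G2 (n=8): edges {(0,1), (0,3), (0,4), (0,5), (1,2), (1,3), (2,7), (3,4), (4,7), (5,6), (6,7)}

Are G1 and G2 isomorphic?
Yes, isomorphic

The graphs are isomorphic.
One valid mapping φ: V(G1) → V(G2): 0→6, 1→3, 2→7, 3→4, 4→0, 5→1, 6→5, 7→2

Verify φ preserves adjacency — for each edge of G1, its image is an edge of G2:
  (0,2) → (φ(0),φ(2)) = (6,7) ∈ E(G2) ✓
  (0,6) → (φ(0),φ(6)) = (5,6) ∈ E(G2) ✓
  (1,3) → (φ(1),φ(3)) = (3,4) ∈ E(G2) ✓
  (1,4) → (φ(1),φ(4)) = (0,3) ∈ E(G2) ✓
  (1,5) → (φ(1),φ(5)) = (1,3) ∈ E(G2) ✓
  (2,3) → (φ(2),φ(3)) = (4,7) ∈ E(G2) ✓
  (2,7) → (φ(2),φ(7)) = (2,7) ∈ E(G2) ✓
  (3,4) → (φ(3),φ(4)) = (0,4) ∈ E(G2) ✓
  (4,5) → (φ(4),φ(5)) = (0,1) ∈ E(G2) ✓
  (4,6) → (φ(4),φ(6)) = (0,5) ∈ E(G2) ✓
  (5,7) → (φ(5),φ(7)) = (1,2) ∈ E(G2) ✓
All 11 edges of G1 map to edges of G2, and |E(G1)| = |E(G2)| = 11, so φ is a bijection on edges as well as vertices. Hence G1 ≅ G2.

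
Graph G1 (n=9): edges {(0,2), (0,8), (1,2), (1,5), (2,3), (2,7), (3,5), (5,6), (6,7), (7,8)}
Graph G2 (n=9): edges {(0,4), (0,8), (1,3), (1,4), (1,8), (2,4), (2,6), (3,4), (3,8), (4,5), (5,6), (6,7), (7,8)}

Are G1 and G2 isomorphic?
No, not isomorphic

The graphs are NOT isomorphic.

Degrees in G1: deg(0)=2, deg(1)=2, deg(2)=4, deg(3)=2, deg(4)=0, deg(5)=3, deg(6)=2, deg(7)=3, deg(8)=2.
Sorted degree sequence of G1: [4, 3, 3, 2, 2, 2, 2, 2, 0].
Degrees in G2: deg(0)=2, deg(1)=3, deg(2)=2, deg(3)=3, deg(4)=5, deg(5)=2, deg(6)=3, deg(7)=2, deg(8)=4.
Sorted degree sequence of G2: [5, 4, 3, 3, 3, 2, 2, 2, 2].
The (sorted) degree sequence is an isomorphism invariant, so since G1 and G2 have different degree sequences they cannot be isomorphic.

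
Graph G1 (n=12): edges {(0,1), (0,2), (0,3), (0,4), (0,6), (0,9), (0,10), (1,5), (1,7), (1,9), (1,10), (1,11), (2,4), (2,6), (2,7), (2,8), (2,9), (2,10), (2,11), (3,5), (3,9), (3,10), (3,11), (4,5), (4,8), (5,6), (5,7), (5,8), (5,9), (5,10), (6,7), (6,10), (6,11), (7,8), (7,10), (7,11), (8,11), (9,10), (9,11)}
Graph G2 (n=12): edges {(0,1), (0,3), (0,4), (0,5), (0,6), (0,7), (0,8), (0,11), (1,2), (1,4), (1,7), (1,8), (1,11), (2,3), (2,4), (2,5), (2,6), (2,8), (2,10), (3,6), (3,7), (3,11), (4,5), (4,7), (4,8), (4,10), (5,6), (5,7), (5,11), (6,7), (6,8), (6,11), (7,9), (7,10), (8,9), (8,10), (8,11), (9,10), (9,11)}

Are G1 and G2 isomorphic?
Yes, isomorphic

The graphs are isomorphic.
One valid mapping φ: V(G1) → V(G2): 0→11, 1→5, 2→8, 3→3, 4→9, 5→7, 6→1, 7→4, 8→10, 9→6, 10→0, 11→2

Verify φ preserves adjacency — for each edge of G1, its image is an edge of G2:
  (0,1) → (φ(0),φ(1)) = (5,11) ∈ E(G2) ✓
  (0,2) → (φ(0),φ(2)) = (8,11) ∈ E(G2) ✓
  (0,3) → (φ(0),φ(3)) = (3,11) ∈ E(G2) ✓
  (0,4) → (φ(0),φ(4)) = (9,11) ∈ E(G2) ✓
  (0,6) → (φ(0),φ(6)) = (1,11) ∈ E(G2) ✓
  (0,9) → (φ(0),φ(9)) = (6,11) ∈ E(G2) ✓
  (0,10) → (φ(0),φ(10)) = (0,11) ∈ E(G2) ✓
  (1,5) → (φ(1),φ(5)) = (5,7) ∈ E(G2) ✓
  (1,7) → (φ(1),φ(7)) = (4,5) ∈ E(G2) ✓
  (1,9) → (φ(1),φ(9)) = (5,6) ∈ E(G2) ✓
  (1,10) → (φ(1),φ(10)) = (0,5) ∈ E(G2) ✓
  (1,11) → (φ(1),φ(11)) = (2,5) ∈ E(G2) ✓
  (2,4) → (φ(2),φ(4)) = (8,9) ∈ E(G2) ✓
  (2,6) → (φ(2),φ(6)) = (1,8) ∈ E(G2) ✓
  (2,7) → (φ(2),φ(7)) = (4,8) ∈ E(G2) ✓
  (2,8) → (φ(2),φ(8)) = (8,10) ∈ E(G2) ✓
  (2,9) → (φ(2),φ(9)) = (6,8) ∈ E(G2) ✓
  (2,10) → (φ(2),φ(10)) = (0,8) ∈ E(G2) ✓
  (2,11) → (φ(2),φ(11)) = (2,8) ∈ E(G2) ✓
  (3,5) → (φ(3),φ(5)) = (3,7) ∈ E(G2) ✓
  (3,9) → (φ(3),φ(9)) = (3,6) ∈ E(G2) ✓
  (3,10) → (φ(3),φ(10)) = (0,3) ∈ E(G2) ✓
  (3,11) → (φ(3),φ(11)) = (2,3) ∈ E(G2) ✓
  (4,5) → (φ(4),φ(5)) = (7,9) ∈ E(G2) ✓
  (4,8) → (φ(4),φ(8)) = (9,10) ∈ E(G2) ✓
  (5,6) → (φ(5),φ(6)) = (1,7) ∈ E(G2) ✓
  (5,7) → (φ(5),φ(7)) = (4,7) ∈ E(G2) ✓
  (5,8) → (φ(5),φ(8)) = (7,10) ∈ E(G2) ✓
  (5,9) → (φ(5),φ(9)) = (6,7) ∈ E(G2) ✓
  (5,10) → (φ(5),φ(10)) = (0,7) ∈ E(G2) ✓
  (6,7) → (φ(6),φ(7)) = (1,4) ∈ E(G2) ✓
  (6,10) → (φ(6),φ(10)) = (0,1) ∈ E(G2) ✓
  (6,11) → (φ(6),φ(11)) = (1,2) ∈ E(G2) ✓
  (7,8) → (φ(7),φ(8)) = (4,10) ∈ E(G2) ✓
  (7,10) → (φ(7),φ(10)) = (0,4) ∈ E(G2) ✓
  (7,11) → (φ(7),φ(11)) = (2,4) ∈ E(G2) ✓
  (8,11) → (φ(8),φ(11)) = (2,10) ∈ E(G2) ✓
  (9,10) → (φ(9),φ(10)) = (0,6) ∈ E(G2) ✓
  (9,11) → (φ(9),φ(11)) = (2,6) ∈ E(G2) ✓
All 39 edges of G1 map to edges of G2, and |E(G1)| = |E(G2)| = 39, so φ is a bijection on edges as well as vertices. Hence G1 ≅ G2.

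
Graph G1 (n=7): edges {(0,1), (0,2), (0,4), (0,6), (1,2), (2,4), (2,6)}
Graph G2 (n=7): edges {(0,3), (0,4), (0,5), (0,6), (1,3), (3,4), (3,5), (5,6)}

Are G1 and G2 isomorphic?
No, not isomorphic

The graphs are NOT isomorphic.

Connected components of G1: 3 component(s) with vertex sets [[3], [5], [0, 1, 2, 4, 6]], sizes [1, 1, 5].
Connected components of G2: 2 component(s) with vertex sets [[2], [0, 1, 3, 4, 5, 6]], sizes [1, 6].
The number of connected components (and the multiset of component sizes) is an isomorphism invariant — an isomorphism maps each component of G1 bijectively onto a component of G2. Since G1 has 3 component(s) and G2 has 2, they cannot be isomorphic.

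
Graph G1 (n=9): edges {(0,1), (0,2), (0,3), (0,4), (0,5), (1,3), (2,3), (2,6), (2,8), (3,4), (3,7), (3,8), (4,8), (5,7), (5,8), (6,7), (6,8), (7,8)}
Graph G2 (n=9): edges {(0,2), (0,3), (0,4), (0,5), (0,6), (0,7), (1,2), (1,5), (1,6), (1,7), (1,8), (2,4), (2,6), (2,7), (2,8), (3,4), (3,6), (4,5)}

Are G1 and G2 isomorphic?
Yes, isomorphic

The graphs are isomorphic.
One valid mapping φ: V(G1) → V(G2): 0→1, 1→8, 2→6, 3→2, 4→7, 5→5, 6→3, 7→4, 8→0

Verify φ preserves adjacency — for each edge of G1, its image is an edge of G2:
  (0,1) → (φ(0),φ(1)) = (1,8) ∈ E(G2) ✓
  (0,2) → (φ(0),φ(2)) = (1,6) ∈ E(G2) ✓
  (0,3) → (φ(0),φ(3)) = (1,2) ∈ E(G2) ✓
  (0,4) → (φ(0),φ(4)) = (1,7) ∈ E(G2) ✓
  (0,5) → (φ(0),φ(5)) = (1,5) ∈ E(G2) ✓
  (1,3) → (φ(1),φ(3)) = (2,8) ∈ E(G2) ✓
  (2,3) → (φ(2),φ(3)) = (2,6) ∈ E(G2) ✓
  (2,6) → (φ(2),φ(6)) = (3,6) ∈ E(G2) ✓
  (2,8) → (φ(2),φ(8)) = (0,6) ∈ E(G2) ✓
  (3,4) → (φ(3),φ(4)) = (2,7) ∈ E(G2) ✓
  (3,7) → (φ(3),φ(7)) = (2,4) ∈ E(G2) ✓
  (3,8) → (φ(3),φ(8)) = (0,2) ∈ E(G2) ✓
  (4,8) → (φ(4),φ(8)) = (0,7) ∈ E(G2) ✓
  (5,7) → (φ(5),φ(7)) = (4,5) ∈ E(G2) ✓
  (5,8) → (φ(5),φ(8)) = (0,5) ∈ E(G2) ✓
  (6,7) → (φ(6),φ(7)) = (3,4) ∈ E(G2) ✓
  (6,8) → (φ(6),φ(8)) = (0,3) ∈ E(G2) ✓
  (7,8) → (φ(7),φ(8)) = (0,4) ∈ E(G2) ✓
All 18 edges of G1 map to edges of G2, and |E(G1)| = |E(G2)| = 18, so φ is a bijection on edges as well as vertices. Hence G1 ≅ G2.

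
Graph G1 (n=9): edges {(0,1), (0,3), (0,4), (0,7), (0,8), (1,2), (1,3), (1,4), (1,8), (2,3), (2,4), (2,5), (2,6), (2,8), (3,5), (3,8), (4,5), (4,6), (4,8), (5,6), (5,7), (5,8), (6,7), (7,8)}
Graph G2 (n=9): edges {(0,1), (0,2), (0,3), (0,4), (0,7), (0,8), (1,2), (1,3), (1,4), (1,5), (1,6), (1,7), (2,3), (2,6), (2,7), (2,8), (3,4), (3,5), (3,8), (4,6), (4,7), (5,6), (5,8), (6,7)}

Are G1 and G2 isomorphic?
Yes, isomorphic

The graphs are isomorphic.
One valid mapping φ: V(G1) → V(G2): 0→6, 1→7, 2→0, 3→4, 4→2, 5→3, 6→8, 7→5, 8→1

Verify φ preserves adjacency — for each edge of G1, its image is an edge of G2:
  (0,1) → (φ(0),φ(1)) = (6,7) ∈ E(G2) ✓
  (0,3) → (φ(0),φ(3)) = (4,6) ∈ E(G2) ✓
  (0,4) → (φ(0),φ(4)) = (2,6) ∈ E(G2) ✓
  (0,7) → (φ(0),φ(7)) = (5,6) ∈ E(G2) ✓
  (0,8) → (φ(0),φ(8)) = (1,6) ∈ E(G2) ✓
  (1,2) → (φ(1),φ(2)) = (0,7) ∈ E(G2) ✓
  (1,3) → (φ(1),φ(3)) = (4,7) ∈ E(G2) ✓
  (1,4) → (φ(1),φ(4)) = (2,7) ∈ E(G2) ✓
  (1,8) → (φ(1),φ(8)) = (1,7) ∈ E(G2) ✓
  (2,3) → (φ(2),φ(3)) = (0,4) ∈ E(G2) ✓
  (2,4) → (φ(2),φ(4)) = (0,2) ∈ E(G2) ✓
  (2,5) → (φ(2),φ(5)) = (0,3) ∈ E(G2) ✓
  (2,6) → (φ(2),φ(6)) = (0,8) ∈ E(G2) ✓
  (2,8) → (φ(2),φ(8)) = (0,1) ∈ E(G2) ✓
  (3,5) → (φ(3),φ(5)) = (3,4) ∈ E(G2) ✓
  (3,8) → (φ(3),φ(8)) = (1,4) ∈ E(G2) ✓
  (4,5) → (φ(4),φ(5)) = (2,3) ∈ E(G2) ✓
  (4,6) → (φ(4),φ(6)) = (2,8) ∈ E(G2) ✓
  (4,8) → (φ(4),φ(8)) = (1,2) ∈ E(G2) ✓
  (5,6) → (φ(5),φ(6)) = (3,8) ∈ E(G2) ✓
  (5,7) → (φ(5),φ(7)) = (3,5) ∈ E(G2) ✓
  (5,8) → (φ(5),φ(8)) = (1,3) ∈ E(G2) ✓
  (6,7) → (φ(6),φ(7)) = (5,8) ∈ E(G2) ✓
  (7,8) → (φ(7),φ(8)) = (1,5) ∈ E(G2) ✓
All 24 edges of G1 map to edges of G2, and |E(G1)| = |E(G2)| = 24, so φ is a bijection on edges as well as vertices. Hence G1 ≅ G2.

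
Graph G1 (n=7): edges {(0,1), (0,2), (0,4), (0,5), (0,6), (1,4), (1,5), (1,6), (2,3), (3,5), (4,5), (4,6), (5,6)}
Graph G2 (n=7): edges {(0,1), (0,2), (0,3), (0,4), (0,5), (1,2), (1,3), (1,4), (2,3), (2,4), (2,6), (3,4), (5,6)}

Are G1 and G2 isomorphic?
Yes, isomorphic

The graphs are isomorphic.
One valid mapping φ: V(G1) → V(G2): 0→0, 1→1, 2→5, 3→6, 4→3, 5→2, 6→4

Verify φ preserves adjacency — for each edge of G1, its image is an edge of G2:
  (0,1) → (φ(0),φ(1)) = (0,1) ∈ E(G2) ✓
  (0,2) → (φ(0),φ(2)) = (0,5) ∈ E(G2) ✓
  (0,4) → (φ(0),φ(4)) = (0,3) ∈ E(G2) ✓
  (0,5) → (φ(0),φ(5)) = (0,2) ∈ E(G2) ✓
  (0,6) → (φ(0),φ(6)) = (0,4) ∈ E(G2) ✓
  (1,4) → (φ(1),φ(4)) = (1,3) ∈ E(G2) ✓
  (1,5) → (φ(1),φ(5)) = (1,2) ∈ E(G2) ✓
  (1,6) → (φ(1),φ(6)) = (1,4) ∈ E(G2) ✓
  (2,3) → (φ(2),φ(3)) = (5,6) ∈ E(G2) ✓
  (3,5) → (φ(3),φ(5)) = (2,6) ∈ E(G2) ✓
  (4,5) → (φ(4),φ(5)) = (2,3) ∈ E(G2) ✓
  (4,6) → (φ(4),φ(6)) = (3,4) ∈ E(G2) ✓
  (5,6) → (φ(5),φ(6)) = (2,4) ∈ E(G2) ✓
All 13 edges of G1 map to edges of G2, and |E(G1)| = |E(G2)| = 13, so φ is a bijection on edges as well as vertices. Hence G1 ≅ G2.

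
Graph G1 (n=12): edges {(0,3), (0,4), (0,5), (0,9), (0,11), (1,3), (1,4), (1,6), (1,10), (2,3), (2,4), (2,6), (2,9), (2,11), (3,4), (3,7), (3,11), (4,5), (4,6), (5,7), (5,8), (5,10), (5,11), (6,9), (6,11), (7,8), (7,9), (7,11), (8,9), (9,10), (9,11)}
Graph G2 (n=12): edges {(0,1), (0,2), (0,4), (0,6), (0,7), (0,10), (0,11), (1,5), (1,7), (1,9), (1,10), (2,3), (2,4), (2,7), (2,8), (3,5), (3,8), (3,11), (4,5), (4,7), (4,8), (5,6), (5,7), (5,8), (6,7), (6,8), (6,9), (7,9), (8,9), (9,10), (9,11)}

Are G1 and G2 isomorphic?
Yes, isomorphic

The graphs are isomorphic.
One valid mapping φ: V(G1) → V(G2): 0→6, 1→3, 2→4, 3→5, 4→8, 5→9, 6→2, 7→1, 8→10, 9→0, 10→11, 11→7

Verify φ preserves adjacency — for each edge of G1, its image is an edge of G2:
  (0,3) → (φ(0),φ(3)) = (5,6) ∈ E(G2) ✓
  (0,4) → (φ(0),φ(4)) = (6,8) ∈ E(G2) ✓
  (0,5) → (φ(0),φ(5)) = (6,9) ∈ E(G2) ✓
  (0,9) → (φ(0),φ(9)) = (0,6) ∈ E(G2) ✓
  (0,11) → (φ(0),φ(11)) = (6,7) ∈ E(G2) ✓
  (1,3) → (φ(1),φ(3)) = (3,5) ∈ E(G2) ✓
  (1,4) → (φ(1),φ(4)) = (3,8) ∈ E(G2) ✓
  (1,6) → (φ(1),φ(6)) = (2,3) ∈ E(G2) ✓
  (1,10) → (φ(1),φ(10)) = (3,11) ∈ E(G2) ✓
  (2,3) → (φ(2),φ(3)) = (4,5) ∈ E(G2) ✓
  (2,4) → (φ(2),φ(4)) = (4,8) ∈ E(G2) ✓
  (2,6) → (φ(2),φ(6)) = (2,4) ∈ E(G2) ✓
  (2,9) → (φ(2),φ(9)) = (0,4) ∈ E(G2) ✓
  (2,11) → (φ(2),φ(11)) = (4,7) ∈ E(G2) ✓
  (3,4) → (φ(3),φ(4)) = (5,8) ∈ E(G2) ✓
  (3,7) → (φ(3),φ(7)) = (1,5) ∈ E(G2) ✓
  (3,11) → (φ(3),φ(11)) = (5,7) ∈ E(G2) ✓
  (4,5) → (φ(4),φ(5)) = (8,9) ∈ E(G2) ✓
  (4,6) → (φ(4),φ(6)) = (2,8) ∈ E(G2) ✓
  (5,7) → (φ(5),φ(7)) = (1,9) ∈ E(G2) ✓
  (5,8) → (φ(5),φ(8)) = (9,10) ∈ E(G2) ✓
  (5,10) → (φ(5),φ(10)) = (9,11) ∈ E(G2) ✓
  (5,11) → (φ(5),φ(11)) = (7,9) ∈ E(G2) ✓
  (6,9) → (φ(6),φ(9)) = (0,2) ∈ E(G2) ✓
  (6,11) → (φ(6),φ(11)) = (2,7) ∈ E(G2) ✓
  (7,8) → (φ(7),φ(8)) = (1,10) ∈ E(G2) ✓
  (7,9) → (φ(7),φ(9)) = (0,1) ∈ E(G2) ✓
  (7,11) → (φ(7),φ(11)) = (1,7) ∈ E(G2) ✓
  (8,9) → (φ(8),φ(9)) = (0,10) ∈ E(G2) ✓
  (9,10) → (φ(9),φ(10)) = (0,11) ∈ E(G2) ✓
  (9,11) → (φ(9),φ(11)) = (0,7) ∈ E(G2) ✓
All 31 edges of G1 map to edges of G2, and |E(G1)| = |E(G2)| = 31, so φ is a bijection on edges as well as vertices. Hence G1 ≅ G2.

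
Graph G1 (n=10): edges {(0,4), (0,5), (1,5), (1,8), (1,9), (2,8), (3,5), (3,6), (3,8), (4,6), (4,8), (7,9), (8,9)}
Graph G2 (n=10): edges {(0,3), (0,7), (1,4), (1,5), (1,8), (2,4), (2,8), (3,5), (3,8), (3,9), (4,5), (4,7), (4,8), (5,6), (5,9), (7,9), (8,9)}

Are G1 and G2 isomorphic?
No, not isomorphic

The graphs are NOT isomorphic.

Counting triangles (3-cliques): G1 has 1, G2 has 5.
Triangle count is an isomorphism invariant, so differing triangle counts rule out isomorphism.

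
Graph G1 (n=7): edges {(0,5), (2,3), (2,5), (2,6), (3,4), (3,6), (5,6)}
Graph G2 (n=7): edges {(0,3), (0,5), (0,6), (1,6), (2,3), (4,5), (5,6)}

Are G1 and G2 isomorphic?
No, not isomorphic

The graphs are NOT isomorphic.

Connected components of G1: 2 component(s) with vertex sets [[1], [0, 2, 3, 4, 5, 6]], sizes [1, 6].
Connected components of G2: 1 component(s) with vertex sets [[0, 1, 2, 3, 4, 5, 6]], sizes [7].
The number of connected components (and the multiset of component sizes) is an isomorphism invariant — an isomorphism maps each component of G1 bijectively onto a component of G2. Since G1 has 2 component(s) and G2 has 1, they cannot be isomorphic.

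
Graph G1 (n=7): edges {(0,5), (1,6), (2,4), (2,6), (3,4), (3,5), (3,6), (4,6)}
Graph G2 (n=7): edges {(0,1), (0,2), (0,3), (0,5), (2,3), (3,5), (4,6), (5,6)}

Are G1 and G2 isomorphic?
Yes, isomorphic

The graphs are isomorphic.
One valid mapping φ: V(G1) → V(G2): 0→4, 1→1, 2→2, 3→5, 4→3, 5→6, 6→0

Verify φ preserves adjacency — for each edge of G1, its image is an edge of G2:
  (0,5) → (φ(0),φ(5)) = (4,6) ∈ E(G2) ✓
  (1,6) → (φ(1),φ(6)) = (0,1) ∈ E(G2) ✓
  (2,4) → (φ(2),φ(4)) = (2,3) ∈ E(G2) ✓
  (2,6) → (φ(2),φ(6)) = (0,2) ∈ E(G2) ✓
  (3,4) → (φ(3),φ(4)) = (3,5) ∈ E(G2) ✓
  (3,5) → (φ(3),φ(5)) = (5,6) ∈ E(G2) ✓
  (3,6) → (φ(3),φ(6)) = (0,5) ∈ E(G2) ✓
  (4,6) → (φ(4),φ(6)) = (0,3) ∈ E(G2) ✓
All 8 edges of G1 map to edges of G2, and |E(G1)| = |E(G2)| = 8, so φ is a bijection on edges as well as vertices. Hence G1 ≅ G2.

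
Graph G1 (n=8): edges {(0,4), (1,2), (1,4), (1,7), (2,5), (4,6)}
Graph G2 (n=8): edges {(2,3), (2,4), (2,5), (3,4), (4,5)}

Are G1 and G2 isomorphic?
No, not isomorphic

The graphs are NOT isomorphic.

Connected components of G1: 2 component(s) with vertex sets [[3], [0, 1, 2, 4, 5, 6, 7]], sizes [1, 7].
Connected components of G2: 5 component(s) with vertex sets [[0], [1], [6], [7], [2, 3, 4, 5]], sizes [1, 1, 1, 1, 4].
The number of connected components (and the multiset of component sizes) is an isomorphism invariant — an isomorphism maps each component of G1 bijectively onto a component of G2. Since G1 has 2 component(s) and G2 has 5, they cannot be isomorphic.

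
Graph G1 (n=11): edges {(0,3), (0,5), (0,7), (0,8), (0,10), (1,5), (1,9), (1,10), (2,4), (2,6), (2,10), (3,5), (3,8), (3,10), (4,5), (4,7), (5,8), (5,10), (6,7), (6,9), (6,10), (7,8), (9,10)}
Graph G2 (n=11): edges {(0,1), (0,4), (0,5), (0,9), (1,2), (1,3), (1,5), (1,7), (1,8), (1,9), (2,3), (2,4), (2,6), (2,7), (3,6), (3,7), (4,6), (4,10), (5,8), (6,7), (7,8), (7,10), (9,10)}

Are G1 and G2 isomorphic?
Yes, isomorphic

The graphs are isomorphic.
One valid mapping φ: V(G1) → V(G2): 0→2, 1→8, 2→9, 3→3, 4→10, 5→7, 6→0, 7→4, 8→6, 9→5, 10→1

Verify φ preserves adjacency — for each edge of G1, its image is an edge of G2:
  (0,3) → (φ(0),φ(3)) = (2,3) ∈ E(G2) ✓
  (0,5) → (φ(0),φ(5)) = (2,7) ∈ E(G2) ✓
  (0,7) → (φ(0),φ(7)) = (2,4) ∈ E(G2) ✓
  (0,8) → (φ(0),φ(8)) = (2,6) ∈ E(G2) ✓
  (0,10) → (φ(0),φ(10)) = (1,2) ∈ E(G2) ✓
  (1,5) → (φ(1),φ(5)) = (7,8) ∈ E(G2) ✓
  (1,9) → (φ(1),φ(9)) = (5,8) ∈ E(G2) ✓
  (1,10) → (φ(1),φ(10)) = (1,8) ∈ E(G2) ✓
  (2,4) → (φ(2),φ(4)) = (9,10) ∈ E(G2) ✓
  (2,6) → (φ(2),φ(6)) = (0,9) ∈ E(G2) ✓
  (2,10) → (φ(2),φ(10)) = (1,9) ∈ E(G2) ✓
  (3,5) → (φ(3),φ(5)) = (3,7) ∈ E(G2) ✓
  (3,8) → (φ(3),φ(8)) = (3,6) ∈ E(G2) ✓
  (3,10) → (φ(3),φ(10)) = (1,3) ∈ E(G2) ✓
  (4,5) → (φ(4),φ(5)) = (7,10) ∈ E(G2) ✓
  (4,7) → (φ(4),φ(7)) = (4,10) ∈ E(G2) ✓
  (5,8) → (φ(5),φ(8)) = (6,7) ∈ E(G2) ✓
  (5,10) → (φ(5),φ(10)) = (1,7) ∈ E(G2) ✓
  (6,7) → (φ(6),φ(7)) = (0,4) ∈ E(G2) ✓
  (6,9) → (φ(6),φ(9)) = (0,5) ∈ E(G2) ✓
  (6,10) → (φ(6),φ(10)) = (0,1) ∈ E(G2) ✓
  (7,8) → (φ(7),φ(8)) = (4,6) ∈ E(G2) ✓
  (9,10) → (φ(9),φ(10)) = (1,5) ∈ E(G2) ✓
All 23 edges of G1 map to edges of G2, and |E(G1)| = |E(G2)| = 23, so φ is a bijection on edges as well as vertices. Hence G1 ≅ G2.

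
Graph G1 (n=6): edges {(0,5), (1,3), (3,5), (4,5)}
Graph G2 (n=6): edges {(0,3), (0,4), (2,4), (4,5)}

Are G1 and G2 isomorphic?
Yes, isomorphic

The graphs are isomorphic.
One valid mapping φ: V(G1) → V(G2): 0→5, 1→3, 2→1, 3→0, 4→2, 5→4

Verify φ preserves adjacency — for each edge of G1, its image is an edge of G2:
  (0,5) → (φ(0),φ(5)) = (4,5) ∈ E(G2) ✓
  (1,3) → (φ(1),φ(3)) = (0,3) ∈ E(G2) ✓
  (3,5) → (φ(3),φ(5)) = (0,4) ∈ E(G2) ✓
  (4,5) → (φ(4),φ(5)) = (2,4) ∈ E(G2) ✓
All 4 edges of G1 map to edges of G2, and |E(G1)| = |E(G2)| = 4, so φ is a bijection on edges as well as vertices. Hence G1 ≅ G2.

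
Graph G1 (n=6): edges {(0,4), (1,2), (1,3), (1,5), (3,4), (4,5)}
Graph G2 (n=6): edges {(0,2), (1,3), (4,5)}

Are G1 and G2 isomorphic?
No, not isomorphic

The graphs are NOT isomorphic.

Connected components of G1: 1 component(s) with vertex sets [[0, 1, 2, 3, 4, 5]], sizes [6].
Connected components of G2: 3 component(s) with vertex sets [[0, 2], [1, 3], [4, 5]], sizes [2, 2, 2].
The number of connected components (and the multiset of component sizes) is an isomorphism invariant — an isomorphism maps each component of G1 bijectively onto a component of G2. Since G1 has 1 component(s) and G2 has 3, they cannot be isomorphic.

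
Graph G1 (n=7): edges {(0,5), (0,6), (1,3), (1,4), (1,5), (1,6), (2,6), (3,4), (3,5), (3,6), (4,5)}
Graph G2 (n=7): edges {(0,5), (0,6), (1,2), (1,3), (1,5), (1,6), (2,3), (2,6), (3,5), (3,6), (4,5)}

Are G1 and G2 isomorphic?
Yes, isomorphic

The graphs are isomorphic.
One valid mapping φ: V(G1) → V(G2): 0→0, 1→3, 2→4, 3→1, 4→2, 5→6, 6→5

Verify φ preserves adjacency — for each edge of G1, its image is an edge of G2:
  (0,5) → (φ(0),φ(5)) = (0,6) ∈ E(G2) ✓
  (0,6) → (φ(0),φ(6)) = (0,5) ∈ E(G2) ✓
  (1,3) → (φ(1),φ(3)) = (1,3) ∈ E(G2) ✓
  (1,4) → (φ(1),φ(4)) = (2,3) ∈ E(G2) ✓
  (1,5) → (φ(1),φ(5)) = (3,6) ∈ E(G2) ✓
  (1,6) → (φ(1),φ(6)) = (3,5) ∈ E(G2) ✓
  (2,6) → (φ(2),φ(6)) = (4,5) ∈ E(G2) ✓
  (3,4) → (φ(3),φ(4)) = (1,2) ∈ E(G2) ✓
  (3,5) → (φ(3),φ(5)) = (1,6) ∈ E(G2) ✓
  (3,6) → (φ(3),φ(6)) = (1,5) ∈ E(G2) ✓
  (4,5) → (φ(4),φ(5)) = (2,6) ∈ E(G2) ✓
All 11 edges of G1 map to edges of G2, and |E(G1)| = |E(G2)| = 11, so φ is a bijection on edges as well as vertices. Hence G1 ≅ G2.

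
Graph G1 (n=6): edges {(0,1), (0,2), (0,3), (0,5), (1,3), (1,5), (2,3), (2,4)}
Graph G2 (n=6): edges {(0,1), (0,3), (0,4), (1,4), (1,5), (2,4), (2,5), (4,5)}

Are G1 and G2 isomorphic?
Yes, isomorphic

The graphs are isomorphic.
One valid mapping φ: V(G1) → V(G2): 0→4, 1→5, 2→0, 3→1, 4→3, 5→2

Verify φ preserves adjacency — for each edge of G1, its image is an edge of G2:
  (0,1) → (φ(0),φ(1)) = (4,5) ∈ E(G2) ✓
  (0,2) → (φ(0),φ(2)) = (0,4) ∈ E(G2) ✓
  (0,3) → (φ(0),φ(3)) = (1,4) ∈ E(G2) ✓
  (0,5) → (φ(0),φ(5)) = (2,4) ∈ E(G2) ✓
  (1,3) → (φ(1),φ(3)) = (1,5) ∈ E(G2) ✓
  (1,5) → (φ(1),φ(5)) = (2,5) ∈ E(G2) ✓
  (2,3) → (φ(2),φ(3)) = (0,1) ∈ E(G2) ✓
  (2,4) → (φ(2),φ(4)) = (0,3) ∈ E(G2) ✓
All 8 edges of G1 map to edges of G2, and |E(G1)| = |E(G2)| = 8, so φ is a bijection on edges as well as vertices. Hence G1 ≅ G2.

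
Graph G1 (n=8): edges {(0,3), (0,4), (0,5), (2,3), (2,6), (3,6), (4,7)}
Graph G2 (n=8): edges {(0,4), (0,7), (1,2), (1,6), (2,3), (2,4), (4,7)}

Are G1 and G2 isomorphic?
Yes, isomorphic

The graphs are isomorphic.
One valid mapping φ: V(G1) → V(G2): 0→2, 1→5, 2→0, 3→4, 4→1, 5→3, 6→7, 7→6

Verify φ preserves adjacency — for each edge of G1, its image is an edge of G2:
  (0,3) → (φ(0),φ(3)) = (2,4) ∈ E(G2) ✓
  (0,4) → (φ(0),φ(4)) = (1,2) ∈ E(G2) ✓
  (0,5) → (φ(0),φ(5)) = (2,3) ∈ E(G2) ✓
  (2,3) → (φ(2),φ(3)) = (0,4) ∈ E(G2) ✓
  (2,6) → (φ(2),φ(6)) = (0,7) ∈ E(G2) ✓
  (3,6) → (φ(3),φ(6)) = (4,7) ∈ E(G2) ✓
  (4,7) → (φ(4),φ(7)) = (1,6) ∈ E(G2) ✓
All 7 edges of G1 map to edges of G2, and |E(G1)| = |E(G2)| = 7, so φ is a bijection on edges as well as vertices. Hence G1 ≅ G2.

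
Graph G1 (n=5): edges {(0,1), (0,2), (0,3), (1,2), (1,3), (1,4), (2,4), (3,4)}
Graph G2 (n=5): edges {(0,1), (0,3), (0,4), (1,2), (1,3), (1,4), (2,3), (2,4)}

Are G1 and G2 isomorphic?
Yes, isomorphic

The graphs are isomorphic.
One valid mapping φ: V(G1) → V(G2): 0→4, 1→1, 2→2, 3→0, 4→3

Verify φ preserves adjacency — for each edge of G1, its image is an edge of G2:
  (0,1) → (φ(0),φ(1)) = (1,4) ∈ E(G2) ✓
  (0,2) → (φ(0),φ(2)) = (2,4) ∈ E(G2) ✓
  (0,3) → (φ(0),φ(3)) = (0,4) ∈ E(G2) ✓
  (1,2) → (φ(1),φ(2)) = (1,2) ∈ E(G2) ✓
  (1,3) → (φ(1),φ(3)) = (0,1) ∈ E(G2) ✓
  (1,4) → (φ(1),φ(4)) = (1,3) ∈ E(G2) ✓
  (2,4) → (φ(2),φ(4)) = (2,3) ∈ E(G2) ✓
  (3,4) → (φ(3),φ(4)) = (0,3) ∈ E(G2) ✓
All 8 edges of G1 map to edges of G2, and |E(G1)| = |E(G2)| = 8, so φ is a bijection on edges as well as vertices. Hence G1 ≅ G2.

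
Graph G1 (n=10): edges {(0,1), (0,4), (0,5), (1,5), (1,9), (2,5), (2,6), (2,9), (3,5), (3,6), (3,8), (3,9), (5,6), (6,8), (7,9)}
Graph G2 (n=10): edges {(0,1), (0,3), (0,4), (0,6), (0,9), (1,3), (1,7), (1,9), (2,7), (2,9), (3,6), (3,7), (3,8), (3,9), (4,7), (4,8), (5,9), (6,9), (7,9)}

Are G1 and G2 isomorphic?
No, not isomorphic

The graphs are NOT isomorphic.

Degrees in G1: deg(0)=3, deg(1)=3, deg(2)=3, deg(3)=4, deg(4)=1, deg(5)=5, deg(6)=4, deg(7)=1, deg(8)=2, deg(9)=4.
Sorted degree sequence of G1: [5, 4, 4, 4, 3, 3, 3, 2, 1, 1].
Degrees in G2: deg(0)=5, deg(1)=4, deg(2)=2, deg(3)=6, deg(4)=3, deg(5)=1, deg(6)=3, deg(7)=5, deg(8)=2, deg(9)=7.
Sorted degree sequence of G2: [7, 6, 5, 5, 4, 3, 3, 2, 2, 1].
The (sorted) degree sequence is an isomorphism invariant, so since G1 and G2 have different degree sequences they cannot be isomorphic.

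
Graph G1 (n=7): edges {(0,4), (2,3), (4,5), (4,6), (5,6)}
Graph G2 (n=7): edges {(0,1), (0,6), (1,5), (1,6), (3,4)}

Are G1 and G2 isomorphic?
Yes, isomorphic

The graphs are isomorphic.
One valid mapping φ: V(G1) → V(G2): 0→5, 1→2, 2→4, 3→3, 4→1, 5→0, 6→6

Verify φ preserves adjacency — for each edge of G1, its image is an edge of G2:
  (0,4) → (φ(0),φ(4)) = (1,5) ∈ E(G2) ✓
  (2,3) → (φ(2),φ(3)) = (3,4) ∈ E(G2) ✓
  (4,5) → (φ(4),φ(5)) = (0,1) ∈ E(G2) ✓
  (4,6) → (φ(4),φ(6)) = (1,6) ∈ E(G2) ✓
  (5,6) → (φ(5),φ(6)) = (0,6) ∈ E(G2) ✓
All 5 edges of G1 map to edges of G2, and |E(G1)| = |E(G2)| = 5, so φ is a bijection on edges as well as vertices. Hence G1 ≅ G2.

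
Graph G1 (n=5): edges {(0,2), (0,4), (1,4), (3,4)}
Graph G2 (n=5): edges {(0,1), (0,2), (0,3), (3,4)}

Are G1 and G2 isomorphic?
Yes, isomorphic

The graphs are isomorphic.
One valid mapping φ: V(G1) → V(G2): 0→3, 1→2, 2→4, 3→1, 4→0

Verify φ preserves adjacency — for each edge of G1, its image is an edge of G2:
  (0,2) → (φ(0),φ(2)) = (3,4) ∈ E(G2) ✓
  (0,4) → (φ(0),φ(4)) = (0,3) ∈ E(G2) ✓
  (1,4) → (φ(1),φ(4)) = (0,2) ∈ E(G2) ✓
  (3,4) → (φ(3),φ(4)) = (0,1) ∈ E(G2) ✓
All 4 edges of G1 map to edges of G2, and |E(G1)| = |E(G2)| = 4, so φ is a bijection on edges as well as vertices. Hence G1 ≅ G2.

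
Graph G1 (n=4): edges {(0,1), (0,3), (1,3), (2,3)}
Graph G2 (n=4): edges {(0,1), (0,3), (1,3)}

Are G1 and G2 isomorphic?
No, not isomorphic

The graphs are NOT isomorphic.

Counting edges: G1 has 4 edge(s); G2 has 3 edge(s).
Edge count is an isomorphism invariant (a bijection on vertices induces a bijection on edges), so differing edge counts rule out isomorphism.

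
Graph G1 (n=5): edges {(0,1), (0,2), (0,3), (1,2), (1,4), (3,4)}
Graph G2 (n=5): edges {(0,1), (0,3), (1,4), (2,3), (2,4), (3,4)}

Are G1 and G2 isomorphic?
Yes, isomorphic

The graphs are isomorphic.
One valid mapping φ: V(G1) → V(G2): 0→3, 1→4, 2→2, 3→0, 4→1

Verify φ preserves adjacency — for each edge of G1, its image is an edge of G2:
  (0,1) → (φ(0),φ(1)) = (3,4) ∈ E(G2) ✓
  (0,2) → (φ(0),φ(2)) = (2,3) ∈ E(G2) ✓
  (0,3) → (φ(0),φ(3)) = (0,3) ∈ E(G2) ✓
  (1,2) → (φ(1),φ(2)) = (2,4) ∈ E(G2) ✓
  (1,4) → (φ(1),φ(4)) = (1,4) ∈ E(G2) ✓
  (3,4) → (φ(3),φ(4)) = (0,1) ∈ E(G2) ✓
All 6 edges of G1 map to edges of G2, and |E(G1)| = |E(G2)| = 6, so φ is a bijection on edges as well as vertices. Hence G1 ≅ G2.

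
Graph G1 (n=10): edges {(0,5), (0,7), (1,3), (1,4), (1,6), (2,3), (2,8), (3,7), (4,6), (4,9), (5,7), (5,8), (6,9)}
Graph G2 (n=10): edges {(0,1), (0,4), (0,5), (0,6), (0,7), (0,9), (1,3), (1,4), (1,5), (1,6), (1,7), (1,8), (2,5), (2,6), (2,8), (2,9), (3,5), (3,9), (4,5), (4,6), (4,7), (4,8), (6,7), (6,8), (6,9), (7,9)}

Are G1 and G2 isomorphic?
No, not isomorphic

The graphs are NOT isomorphic.

Counting triangles (3-cliques): G1 has 3, G2 has 22.
Triangle count is an isomorphism invariant, so differing triangle counts rule out isomorphism.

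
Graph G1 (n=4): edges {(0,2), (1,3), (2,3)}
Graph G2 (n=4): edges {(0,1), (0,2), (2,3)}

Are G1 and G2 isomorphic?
Yes, isomorphic

The graphs are isomorphic.
One valid mapping φ: V(G1) → V(G2): 0→3, 1→1, 2→2, 3→0

Verify φ preserves adjacency — for each edge of G1, its image is an edge of G2:
  (0,2) → (φ(0),φ(2)) = (2,3) ∈ E(G2) ✓
  (1,3) → (φ(1),φ(3)) = (0,1) ∈ E(G2) ✓
  (2,3) → (φ(2),φ(3)) = (0,2) ∈ E(G2) ✓
All 3 edges of G1 map to edges of G2, and |E(G1)| = |E(G2)| = 3, so φ is a bijection on edges as well as vertices. Hence G1 ≅ G2.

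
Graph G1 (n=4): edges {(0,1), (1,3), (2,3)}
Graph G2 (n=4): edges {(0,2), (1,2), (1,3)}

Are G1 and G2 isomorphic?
Yes, isomorphic

The graphs are isomorphic.
One valid mapping φ: V(G1) → V(G2): 0→0, 1→2, 2→3, 3→1

Verify φ preserves adjacency — for each edge of G1, its image is an edge of G2:
  (0,1) → (φ(0),φ(1)) = (0,2) ∈ E(G2) ✓
  (1,3) → (φ(1),φ(3)) = (1,2) ∈ E(G2) ✓
  (2,3) → (φ(2),φ(3)) = (1,3) ∈ E(G2) ✓
All 3 edges of G1 map to edges of G2, and |E(G1)| = |E(G2)| = 3, so φ is a bijection on edges as well as vertices. Hence G1 ≅ G2.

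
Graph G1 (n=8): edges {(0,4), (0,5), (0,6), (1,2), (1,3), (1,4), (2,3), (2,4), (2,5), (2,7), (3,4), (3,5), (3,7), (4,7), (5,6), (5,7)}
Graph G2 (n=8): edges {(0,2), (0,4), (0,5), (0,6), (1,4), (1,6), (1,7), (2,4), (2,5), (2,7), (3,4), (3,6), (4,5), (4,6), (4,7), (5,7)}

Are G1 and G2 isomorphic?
No, not isomorphic

The graphs are NOT isomorphic.

Degrees in G1: deg(0)=3, deg(1)=3, deg(2)=5, deg(3)=5, deg(4)=5, deg(5)=5, deg(6)=2, deg(7)=4.
Sorted degree sequence of G1: [5, 5, 5, 5, 4, 3, 3, 2].
Degrees in G2: deg(0)=4, deg(1)=3, deg(2)=4, deg(3)=2, deg(4)=7, deg(5)=4, deg(6)=4, deg(7)=4.
Sorted degree sequence of G2: [7, 4, 4, 4, 4, 4, 3, 2].
The (sorted) degree sequence is an isomorphism invariant, so since G1 and G2 have different degree sequences they cannot be isomorphic.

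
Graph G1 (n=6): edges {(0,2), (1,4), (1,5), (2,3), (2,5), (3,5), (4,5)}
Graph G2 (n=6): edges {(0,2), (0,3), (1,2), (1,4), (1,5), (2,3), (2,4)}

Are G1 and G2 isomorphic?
Yes, isomorphic

The graphs are isomorphic.
One valid mapping φ: V(G1) → V(G2): 0→5, 1→3, 2→1, 3→4, 4→0, 5→2

Verify φ preserves adjacency — for each edge of G1, its image is an edge of G2:
  (0,2) → (φ(0),φ(2)) = (1,5) ∈ E(G2) ✓
  (1,4) → (φ(1),φ(4)) = (0,3) ∈ E(G2) ✓
  (1,5) → (φ(1),φ(5)) = (2,3) ∈ E(G2) ✓
  (2,3) → (φ(2),φ(3)) = (1,4) ∈ E(G2) ✓
  (2,5) → (φ(2),φ(5)) = (1,2) ∈ E(G2) ✓
  (3,5) → (φ(3),φ(5)) = (2,4) ∈ E(G2) ✓
  (4,5) → (φ(4),φ(5)) = (0,2) ∈ E(G2) ✓
All 7 edges of G1 map to edges of G2, and |E(G1)| = |E(G2)| = 7, so φ is a bijection on edges as well as vertices. Hence G1 ≅ G2.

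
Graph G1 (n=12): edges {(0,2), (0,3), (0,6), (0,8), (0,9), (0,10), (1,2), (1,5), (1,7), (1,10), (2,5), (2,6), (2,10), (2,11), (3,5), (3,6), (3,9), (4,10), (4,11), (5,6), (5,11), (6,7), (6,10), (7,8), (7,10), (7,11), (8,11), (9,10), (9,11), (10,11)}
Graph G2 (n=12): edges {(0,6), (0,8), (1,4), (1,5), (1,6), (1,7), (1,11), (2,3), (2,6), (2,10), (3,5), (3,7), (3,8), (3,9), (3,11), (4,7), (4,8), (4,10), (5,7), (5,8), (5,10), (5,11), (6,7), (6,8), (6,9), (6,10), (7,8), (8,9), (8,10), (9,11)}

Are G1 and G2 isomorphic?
Yes, isomorphic

The graphs are isomorphic.
One valid mapping φ: V(G1) → V(G2): 0→3, 1→4, 2→7, 3→11, 4→0, 5→1, 6→5, 7→10, 8→2, 9→9, 10→8, 11→6

Verify φ preserves adjacency — for each edge of G1, its image is an edge of G2:
  (0,2) → (φ(0),φ(2)) = (3,7) ∈ E(G2) ✓
  (0,3) → (φ(0),φ(3)) = (3,11) ∈ E(G2) ✓
  (0,6) → (φ(0),φ(6)) = (3,5) ∈ E(G2) ✓
  (0,8) → (φ(0),φ(8)) = (2,3) ∈ E(G2) ✓
  (0,9) → (φ(0),φ(9)) = (3,9) ∈ E(G2) ✓
  (0,10) → (φ(0),φ(10)) = (3,8) ∈ E(G2) ✓
  (1,2) → (φ(1),φ(2)) = (4,7) ∈ E(G2) ✓
  (1,5) → (φ(1),φ(5)) = (1,4) ∈ E(G2) ✓
  (1,7) → (φ(1),φ(7)) = (4,10) ∈ E(G2) ✓
  (1,10) → (φ(1),φ(10)) = (4,8) ∈ E(G2) ✓
  (2,5) → (φ(2),φ(5)) = (1,7) ∈ E(G2) ✓
  (2,6) → (φ(2),φ(6)) = (5,7) ∈ E(G2) ✓
  (2,10) → (φ(2),φ(10)) = (7,8) ∈ E(G2) ✓
  (2,11) → (φ(2),φ(11)) = (6,7) ∈ E(G2) ✓
  (3,5) → (φ(3),φ(5)) = (1,11) ∈ E(G2) ✓
  (3,6) → (φ(3),φ(6)) = (5,11) ∈ E(G2) ✓
  (3,9) → (φ(3),φ(9)) = (9,11) ∈ E(G2) ✓
  (4,10) → (φ(4),φ(10)) = (0,8) ∈ E(G2) ✓
  (4,11) → (φ(4),φ(11)) = (0,6) ∈ E(G2) ✓
  (5,6) → (φ(5),φ(6)) = (1,5) ∈ E(G2) ✓
  (5,11) → (φ(5),φ(11)) = (1,6) ∈ E(G2) ✓
  (6,7) → (φ(6),φ(7)) = (5,10) ∈ E(G2) ✓
  (6,10) → (φ(6),φ(10)) = (5,8) ∈ E(G2) ✓
  (7,8) → (φ(7),φ(8)) = (2,10) ∈ E(G2) ✓
  (7,10) → (φ(7),φ(10)) = (8,10) ∈ E(G2) ✓
  (7,11) → (φ(7),φ(11)) = (6,10) ∈ E(G2) ✓
  (8,11) → (φ(8),φ(11)) = (2,6) ∈ E(G2) ✓
  (9,10) → (φ(9),φ(10)) = (8,9) ∈ E(G2) ✓
  (9,11) → (φ(9),φ(11)) = (6,9) ∈ E(G2) ✓
  (10,11) → (φ(10),φ(11)) = (6,8) ∈ E(G2) ✓
All 30 edges of G1 map to edges of G2, and |E(G1)| = |E(G2)| = 30, so φ is a bijection on edges as well as vertices. Hence G1 ≅ G2.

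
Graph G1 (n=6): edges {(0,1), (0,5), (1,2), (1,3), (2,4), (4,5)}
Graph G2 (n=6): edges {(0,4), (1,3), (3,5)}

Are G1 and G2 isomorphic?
No, not isomorphic

The graphs are NOT isomorphic.

Connected components of G1: 1 component(s) with vertex sets [[0, 1, 2, 3, 4, 5]], sizes [6].
Connected components of G2: 3 component(s) with vertex sets [[2], [0, 4], [1, 3, 5]], sizes [1, 2, 3].
The number of connected components (and the multiset of component sizes) is an isomorphism invariant — an isomorphism maps each component of G1 bijectively onto a component of G2. Since G1 has 1 component(s) and G2 has 3, they cannot be isomorphic.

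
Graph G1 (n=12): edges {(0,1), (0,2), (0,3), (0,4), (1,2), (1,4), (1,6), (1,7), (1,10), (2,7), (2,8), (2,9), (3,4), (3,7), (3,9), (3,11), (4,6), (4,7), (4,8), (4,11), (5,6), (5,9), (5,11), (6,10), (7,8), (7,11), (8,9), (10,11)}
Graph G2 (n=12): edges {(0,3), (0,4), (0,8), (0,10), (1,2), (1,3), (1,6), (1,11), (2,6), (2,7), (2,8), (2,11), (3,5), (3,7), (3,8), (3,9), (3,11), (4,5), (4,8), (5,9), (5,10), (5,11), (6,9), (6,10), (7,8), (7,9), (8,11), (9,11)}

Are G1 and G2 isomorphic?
Yes, isomorphic

The graphs are isomorphic.
One valid mapping φ: V(G1) → V(G2): 0→7, 1→8, 2→2, 3→9, 4→3, 5→10, 6→0, 7→11, 8→1, 9→6, 10→4, 11→5

Verify φ preserves adjacency — for each edge of G1, its image is an edge of G2:
  (0,1) → (φ(0),φ(1)) = (7,8) ∈ E(G2) ✓
  (0,2) → (φ(0),φ(2)) = (2,7) ∈ E(G2) ✓
  (0,3) → (φ(0),φ(3)) = (7,9) ∈ E(G2) ✓
  (0,4) → (φ(0),φ(4)) = (3,7) ∈ E(G2) ✓
  (1,2) → (φ(1),φ(2)) = (2,8) ∈ E(G2) ✓
  (1,4) → (φ(1),φ(4)) = (3,8) ∈ E(G2) ✓
  (1,6) → (φ(1),φ(6)) = (0,8) ∈ E(G2) ✓
  (1,7) → (φ(1),φ(7)) = (8,11) ∈ E(G2) ✓
  (1,10) → (φ(1),φ(10)) = (4,8) ∈ E(G2) ✓
  (2,7) → (φ(2),φ(7)) = (2,11) ∈ E(G2) ✓
  (2,8) → (φ(2),φ(8)) = (1,2) ∈ E(G2) ✓
  (2,9) → (φ(2),φ(9)) = (2,6) ∈ E(G2) ✓
  (3,4) → (φ(3),φ(4)) = (3,9) ∈ E(G2) ✓
  (3,7) → (φ(3),φ(7)) = (9,11) ∈ E(G2) ✓
  (3,9) → (φ(3),φ(9)) = (6,9) ∈ E(G2) ✓
  (3,11) → (φ(3),φ(11)) = (5,9) ∈ E(G2) ✓
  (4,6) → (φ(4),φ(6)) = (0,3) ∈ E(G2) ✓
  (4,7) → (φ(4),φ(7)) = (3,11) ∈ E(G2) ✓
  (4,8) → (φ(4),φ(8)) = (1,3) ∈ E(G2) ✓
  (4,11) → (φ(4),φ(11)) = (3,5) ∈ E(G2) ✓
  (5,6) → (φ(5),φ(6)) = (0,10) ∈ E(G2) ✓
  (5,9) → (φ(5),φ(9)) = (6,10) ∈ E(G2) ✓
  (5,11) → (φ(5),φ(11)) = (5,10) ∈ E(G2) ✓
  (6,10) → (φ(6),φ(10)) = (0,4) ∈ E(G2) ✓
  (7,8) → (φ(7),φ(8)) = (1,11) ∈ E(G2) ✓
  (7,11) → (φ(7),φ(11)) = (5,11) ∈ E(G2) ✓
  (8,9) → (φ(8),φ(9)) = (1,6) ∈ E(G2) ✓
  (10,11) → (φ(10),φ(11)) = (4,5) ∈ E(G2) ✓
All 28 edges of G1 map to edges of G2, and |E(G1)| = |E(G2)| = 28, so φ is a bijection on edges as well as vertices. Hence G1 ≅ G2.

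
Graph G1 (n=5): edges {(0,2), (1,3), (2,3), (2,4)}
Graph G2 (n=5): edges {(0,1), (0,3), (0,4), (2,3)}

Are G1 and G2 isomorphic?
Yes, isomorphic

The graphs are isomorphic.
One valid mapping φ: V(G1) → V(G2): 0→4, 1→2, 2→0, 3→3, 4→1

Verify φ preserves adjacency — for each edge of G1, its image is an edge of G2:
  (0,2) → (φ(0),φ(2)) = (0,4) ∈ E(G2) ✓
  (1,3) → (φ(1),φ(3)) = (2,3) ∈ E(G2) ✓
  (2,3) → (φ(2),φ(3)) = (0,3) ∈ E(G2) ✓
  (2,4) → (φ(2),φ(4)) = (0,1) ∈ E(G2) ✓
All 4 edges of G1 map to edges of G2, and |E(G1)| = |E(G2)| = 4, so φ is a bijection on edges as well as vertices. Hence G1 ≅ G2.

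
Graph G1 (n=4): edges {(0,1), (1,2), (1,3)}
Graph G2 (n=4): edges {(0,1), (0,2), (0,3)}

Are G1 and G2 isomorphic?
Yes, isomorphic

The graphs are isomorphic.
One valid mapping φ: V(G1) → V(G2): 0→2, 1→0, 2→1, 3→3

Verify φ preserves adjacency — for each edge of G1, its image is an edge of G2:
  (0,1) → (φ(0),φ(1)) = (0,2) ∈ E(G2) ✓
  (1,2) → (φ(1),φ(2)) = (0,1) ∈ E(G2) ✓
  (1,3) → (φ(1),φ(3)) = (0,3) ∈ E(G2) ✓
All 3 edges of G1 map to edges of G2, and |E(G1)| = |E(G2)| = 3, so φ is a bijection on edges as well as vertices. Hence G1 ≅ G2.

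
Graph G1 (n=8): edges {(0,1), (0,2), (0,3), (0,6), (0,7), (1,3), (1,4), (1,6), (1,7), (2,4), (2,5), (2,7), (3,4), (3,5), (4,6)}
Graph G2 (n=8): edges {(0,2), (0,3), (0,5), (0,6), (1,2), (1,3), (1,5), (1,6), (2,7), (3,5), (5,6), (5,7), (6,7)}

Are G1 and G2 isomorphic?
No, not isomorphic

The graphs are NOT isomorphic.

Degrees in G1: deg(0)=5, deg(1)=5, deg(2)=4, deg(3)=4, deg(4)=4, deg(5)=2, deg(6)=3, deg(7)=3.
Sorted degree sequence of G1: [5, 5, 4, 4, 4, 3, 3, 2].
Degrees in G2: deg(0)=4, deg(1)=4, deg(2)=3, deg(3)=3, deg(4)=0, deg(5)=5, deg(6)=4, deg(7)=3.
Sorted degree sequence of G2: [5, 4, 4, 4, 3, 3, 3, 0].
The (sorted) degree sequence is an isomorphism invariant, so since G1 and G2 have different degree sequences they cannot be isomorphic.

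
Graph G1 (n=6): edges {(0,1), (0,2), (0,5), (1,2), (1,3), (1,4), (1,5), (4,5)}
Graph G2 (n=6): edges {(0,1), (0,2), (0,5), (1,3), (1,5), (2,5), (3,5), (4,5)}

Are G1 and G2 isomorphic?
Yes, isomorphic

The graphs are isomorphic.
One valid mapping φ: V(G1) → V(G2): 0→1, 1→5, 2→3, 3→4, 4→2, 5→0

Verify φ preserves adjacency — for each edge of G1, its image is an edge of G2:
  (0,1) → (φ(0),φ(1)) = (1,5) ∈ E(G2) ✓
  (0,2) → (φ(0),φ(2)) = (1,3) ∈ E(G2) ✓
  (0,5) → (φ(0),φ(5)) = (0,1) ∈ E(G2) ✓
  (1,2) → (φ(1),φ(2)) = (3,5) ∈ E(G2) ✓
  (1,3) → (φ(1),φ(3)) = (4,5) ∈ E(G2) ✓
  (1,4) → (φ(1),φ(4)) = (2,5) ∈ E(G2) ✓
  (1,5) → (φ(1),φ(5)) = (0,5) ∈ E(G2) ✓
  (4,5) → (φ(4),φ(5)) = (0,2) ∈ E(G2) ✓
All 8 edges of G1 map to edges of G2, and |E(G1)| = |E(G2)| = 8, so φ is a bijection on edges as well as vertices. Hence G1 ≅ G2.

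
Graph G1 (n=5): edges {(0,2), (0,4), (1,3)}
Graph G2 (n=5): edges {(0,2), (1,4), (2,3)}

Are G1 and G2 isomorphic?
Yes, isomorphic

The graphs are isomorphic.
One valid mapping φ: V(G1) → V(G2): 0→2, 1→4, 2→0, 3→1, 4→3

Verify φ preserves adjacency — for each edge of G1, its image is an edge of G2:
  (0,2) → (φ(0),φ(2)) = (0,2) ∈ E(G2) ✓
  (0,4) → (φ(0),φ(4)) = (2,3) ∈ E(G2) ✓
  (1,3) → (φ(1),φ(3)) = (1,4) ∈ E(G2) ✓
All 3 edges of G1 map to edges of G2, and |E(G1)| = |E(G2)| = 3, so φ is a bijection on edges as well as vertices. Hence G1 ≅ G2.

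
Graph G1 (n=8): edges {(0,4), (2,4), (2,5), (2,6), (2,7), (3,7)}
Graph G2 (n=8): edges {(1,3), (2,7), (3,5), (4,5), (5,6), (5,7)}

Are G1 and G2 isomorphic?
Yes, isomorphic

The graphs are isomorphic.
One valid mapping φ: V(G1) → V(G2): 0→2, 1→0, 2→5, 3→1, 4→7, 5→4, 6→6, 7→3

Verify φ preserves adjacency — for each edge of G1, its image is an edge of G2:
  (0,4) → (φ(0),φ(4)) = (2,7) ∈ E(G2) ✓
  (2,4) → (φ(2),φ(4)) = (5,7) ∈ E(G2) ✓
  (2,5) → (φ(2),φ(5)) = (4,5) ∈ E(G2) ✓
  (2,6) → (φ(2),φ(6)) = (5,6) ∈ E(G2) ✓
  (2,7) → (φ(2),φ(7)) = (3,5) ∈ E(G2) ✓
  (3,7) → (φ(3),φ(7)) = (1,3) ∈ E(G2) ✓
All 6 edges of G1 map to edges of G2, and |E(G1)| = |E(G2)| = 6, so φ is a bijection on edges as well as vertices. Hence G1 ≅ G2.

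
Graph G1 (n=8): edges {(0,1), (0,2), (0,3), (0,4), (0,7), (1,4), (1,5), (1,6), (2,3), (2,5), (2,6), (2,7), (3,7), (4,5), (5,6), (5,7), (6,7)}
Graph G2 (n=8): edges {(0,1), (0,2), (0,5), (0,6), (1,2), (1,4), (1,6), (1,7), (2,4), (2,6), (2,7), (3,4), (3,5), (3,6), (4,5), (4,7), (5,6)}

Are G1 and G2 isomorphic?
Yes, isomorphic

The graphs are isomorphic.
One valid mapping φ: V(G1) → V(G2): 0→4, 1→5, 2→1, 3→7, 4→3, 5→6, 6→0, 7→2

Verify φ preserves adjacency — for each edge of G1, its image is an edge of G2:
  (0,1) → (φ(0),φ(1)) = (4,5) ∈ E(G2) ✓
  (0,2) → (φ(0),φ(2)) = (1,4) ∈ E(G2) ✓
  (0,3) → (φ(0),φ(3)) = (4,7) ∈ E(G2) ✓
  (0,4) → (φ(0),φ(4)) = (3,4) ∈ E(G2) ✓
  (0,7) → (φ(0),φ(7)) = (2,4) ∈ E(G2) ✓
  (1,4) → (φ(1),φ(4)) = (3,5) ∈ E(G2) ✓
  (1,5) → (φ(1),φ(5)) = (5,6) ∈ E(G2) ✓
  (1,6) → (φ(1),φ(6)) = (0,5) ∈ E(G2) ✓
  (2,3) → (φ(2),φ(3)) = (1,7) ∈ E(G2) ✓
  (2,5) → (φ(2),φ(5)) = (1,6) ∈ E(G2) ✓
  (2,6) → (φ(2),φ(6)) = (0,1) ∈ E(G2) ✓
  (2,7) → (φ(2),φ(7)) = (1,2) ∈ E(G2) ✓
  (3,7) → (φ(3),φ(7)) = (2,7) ∈ E(G2) ✓
  (4,5) → (φ(4),φ(5)) = (3,6) ∈ E(G2) ✓
  (5,6) → (φ(5),φ(6)) = (0,6) ∈ E(G2) ✓
  (5,7) → (φ(5),φ(7)) = (2,6) ∈ E(G2) ✓
  (6,7) → (φ(6),φ(7)) = (0,2) ∈ E(G2) ✓
All 17 edges of G1 map to edges of G2, and |E(G1)| = |E(G2)| = 17, so φ is a bijection on edges as well as vertices. Hence G1 ≅ G2.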